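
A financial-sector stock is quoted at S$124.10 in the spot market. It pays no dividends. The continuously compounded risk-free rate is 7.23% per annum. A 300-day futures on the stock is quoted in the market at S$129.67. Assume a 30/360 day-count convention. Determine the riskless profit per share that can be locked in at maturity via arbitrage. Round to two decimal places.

Fair futures: F* = S·e^(carry·T), with carry = r = 0.0723
F* = 124.10 · e^(0.0723 × 300/360) = 124.10 · e^0.060250 = 124.10 × 1.062102 = S$131.8069
Market S$129.67 < fair S$131.8069: forward underpriced → reverse cash-and-carry (short spot, go long the forward).
At maturity, profit = |F_mkt − F*| = |129.67 − 131.8069| = S$2.14 per share

S$2.14 per share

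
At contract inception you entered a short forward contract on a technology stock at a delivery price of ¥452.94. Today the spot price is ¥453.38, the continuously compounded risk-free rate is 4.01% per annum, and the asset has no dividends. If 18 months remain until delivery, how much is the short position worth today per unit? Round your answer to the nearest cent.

Current fair forward for the remaining 18 months: F = S·e^(r·T), r = 0.0401
F = 453.38 · e^(0.0401 × 18/12) = 453.38 × 1.061996 = 481.4877
Value of long forward = (F − K)·e^(−rT) = (481.4877 − 452.94) · e^(−0.0401·18/12)
= 28.5477 × 0.941623 = 26.88
Short position value = −(long value) = -¥26.88

-¥26.88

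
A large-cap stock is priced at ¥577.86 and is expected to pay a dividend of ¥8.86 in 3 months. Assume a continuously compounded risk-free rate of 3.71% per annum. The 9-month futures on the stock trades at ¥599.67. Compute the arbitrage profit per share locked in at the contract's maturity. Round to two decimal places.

¥14.53 per share

PV(dividends) I = 8.86·e^(−0.0371·3/12) = 8.7782
Fair futures F* = (S − I)·e^(rT) = (577.86 − 8.7782)·e^0.027825 = 569.0818 × 1.028216 = 585.1390
Market ¥599.67 > fair 585.1390: forward overpriced → cash-and-carry (borrow at r, buy the stock and collect the dividends, short the forward).
Profit at T = |F_mkt − F*| = |599.67 − 585.1390| = ¥14.53 per share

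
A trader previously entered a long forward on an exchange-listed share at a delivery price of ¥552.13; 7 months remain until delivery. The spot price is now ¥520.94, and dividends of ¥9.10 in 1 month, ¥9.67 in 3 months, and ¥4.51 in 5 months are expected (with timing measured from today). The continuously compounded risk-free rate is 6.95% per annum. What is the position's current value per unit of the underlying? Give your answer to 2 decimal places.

-¥32.19

PV(remaining dividends) I = 9.10·e^(−0.0695·1/12) + 9.67·e^(−0.0695·3/12) + 4.51·e^(−0.0695·5/12) = 22.9322
Current forward F = (S − I)·e^(rT) = (520.94 − 22.9322)·e^(0.0695·7/12) = 498.0078 × 1.041375 = 518.6129
Value (long) = (F − K)·e^(−rT) = (518.6129 − 552.13) × 0.960269 = -32.1854
Value = -¥32.19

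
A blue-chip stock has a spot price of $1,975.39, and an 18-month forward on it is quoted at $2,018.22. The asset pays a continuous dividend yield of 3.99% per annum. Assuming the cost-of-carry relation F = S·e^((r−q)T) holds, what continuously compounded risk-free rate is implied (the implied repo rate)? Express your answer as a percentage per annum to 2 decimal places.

5.42%

From F = S·e^((r−q)T): (r − q) = ln(F/S)/T
ln(2018.22/1975.39) = ln(1.021682) = 0.021450
(r − q) = 0.021450 / (18/12) = 0.014300
r = ln(F/S)/T + q = 0.014300 + 0.0399 = 0.054200
r = 5.42%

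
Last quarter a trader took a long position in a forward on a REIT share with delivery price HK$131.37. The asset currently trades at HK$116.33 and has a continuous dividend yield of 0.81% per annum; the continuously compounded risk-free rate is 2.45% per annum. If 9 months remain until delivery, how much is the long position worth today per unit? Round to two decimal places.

-HK$13.35

Current fair forward for the remaining 9 months: F = S·e^((r − q)·T), (r − q) = 0.0245 − 0.0081 = 0.0164
F = 116.33 · e^(0.0164 × 9/12) = 116.33 × 1.012376 = 117.7697
Value of long forward = (F − K)·e^(−rT) = (117.7697 − 131.37) · e^(−0.0245·9/12)
= -13.6003 × 0.981793 = -13.35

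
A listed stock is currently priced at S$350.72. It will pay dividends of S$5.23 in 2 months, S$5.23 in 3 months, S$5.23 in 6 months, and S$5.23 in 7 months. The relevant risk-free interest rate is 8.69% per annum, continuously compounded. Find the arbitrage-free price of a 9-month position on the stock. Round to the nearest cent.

S$352.72

PV(dividends) I = 5.23·e^(−0.0869·2/12) + 5.23·e^(−0.0869·3/12) + 5.23·e^(−0.0869·6/12) + 5.23·e^(−0.0869·7/12)
I = 5.1548 + 5.1176 + 5.0076 + 4.9715 = 20.2515
F = (S − I)·e^(rT) = (350.72 − 20.2515) · e^(0.0869·9/12)
= 330.4685 · e^0.065175 = 330.4685 × 1.067346 = S$352.72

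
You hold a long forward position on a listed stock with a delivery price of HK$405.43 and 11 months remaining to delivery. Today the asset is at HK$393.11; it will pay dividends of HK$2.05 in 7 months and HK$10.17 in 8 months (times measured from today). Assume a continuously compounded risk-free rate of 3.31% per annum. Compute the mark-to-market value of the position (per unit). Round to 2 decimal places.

PV(remaining dividends) I = 2.05·e^(−0.0331·7/12) + 10.17·e^(−0.0331·8/12) = 11.9588
Current forward F = (S − I)·e^(rT) = (393.11 − 11.9588)·e^(0.0331·11/12) = 381.1512 × 1.030807 = 392.8933
Value (long) = (F − K)·e^(−rT) = (392.8933 − 405.43) × 0.970114 = -12.1620
Value = -HK$12.16

-HK$12.16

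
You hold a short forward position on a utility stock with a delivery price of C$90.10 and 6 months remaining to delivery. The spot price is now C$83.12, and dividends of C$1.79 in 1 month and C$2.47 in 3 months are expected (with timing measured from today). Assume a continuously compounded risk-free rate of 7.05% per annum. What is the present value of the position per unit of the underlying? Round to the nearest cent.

C$8.07

PV(remaining dividends) I = 1.79·e^(−0.0705·1/12) + 2.47·e^(−0.0705·3/12) = 4.2064
Current forward F = (S − I)·e^(rT) = (83.12 − 4.2064)·e^(0.0705·6/12) = 78.9136 × 1.035879 = 81.7449
Value (long) = (F − K)·e^(−rT) = (81.7449 − 90.10) × 0.965364 = -8.0657
Short position value = −(long value) = C$8.07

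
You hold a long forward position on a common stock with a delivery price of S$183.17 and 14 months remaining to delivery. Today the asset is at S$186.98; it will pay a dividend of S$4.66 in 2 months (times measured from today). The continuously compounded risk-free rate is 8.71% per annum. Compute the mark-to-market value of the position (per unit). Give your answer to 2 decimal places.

PV(remaining dividends) I = 4.66·e^(−0.0871·2/12) = 4.5928
Current forward F = (S − I)·e^(rT) = (186.98 − 4.5928)·e^(0.0871·14/12) = 182.3872 × 1.106959 = 201.8952
Value (long) = (F − K)·e^(−rT) = (201.8952 − 183.17) × 0.903376 = 16.9159
Value = S$16.92

S$16.92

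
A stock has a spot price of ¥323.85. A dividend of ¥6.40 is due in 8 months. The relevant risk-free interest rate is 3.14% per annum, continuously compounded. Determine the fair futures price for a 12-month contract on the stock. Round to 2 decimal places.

PV(dividends) I = 6.40·e^(−0.0314·8/12)
I = 6.2674
F = (S − I)·e^(rT) = (323.85 − 6.2674) · e^(0.0314·12/12)
= 317.5826 · e^0.031400 = 317.5826 × 1.031898 = ¥327.71

¥327.71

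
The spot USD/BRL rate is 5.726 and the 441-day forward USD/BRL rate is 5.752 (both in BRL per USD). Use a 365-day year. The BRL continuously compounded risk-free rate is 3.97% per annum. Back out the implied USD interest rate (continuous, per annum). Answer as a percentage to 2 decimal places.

F = S·e^((r_BRL − r_USD)T) ⇒ r_USD = r_BRL − ln(F/S)/T
ln(5.752/5.726) = 0.004530; /(441/365) = 0.003749
r_USD = 0.0397 − 0.003749 = 0.035951
r_USD = 3.60%

3.60%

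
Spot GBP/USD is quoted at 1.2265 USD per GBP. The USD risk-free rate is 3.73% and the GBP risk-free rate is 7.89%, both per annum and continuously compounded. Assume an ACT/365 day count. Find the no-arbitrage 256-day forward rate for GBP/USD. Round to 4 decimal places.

1.1912

F = S·e^((r_USD − r_GBP)T) = 1.2265 · e^((0.0373 − 0.0789) × 256/365)
= 1.2265 · e^-0.029177 = 1.2265 × 0.971245
F = 1.1912 USD per GBP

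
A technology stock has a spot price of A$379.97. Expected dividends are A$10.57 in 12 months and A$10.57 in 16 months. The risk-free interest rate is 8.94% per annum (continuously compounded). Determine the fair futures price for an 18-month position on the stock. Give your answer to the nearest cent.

PV(dividends) I = 10.57·e^(−0.0894·12/12) + 10.57·e^(−0.0894·16/12)
I = 9.6661 + 9.3823 = 19.0484
F = (S − I)·e^(rT) = (379.97 − 19.0484) · e^(0.0894·18/12)
= 360.9216 · e^0.134100 = 360.9216 × 1.143507 = A$412.72

A$412.72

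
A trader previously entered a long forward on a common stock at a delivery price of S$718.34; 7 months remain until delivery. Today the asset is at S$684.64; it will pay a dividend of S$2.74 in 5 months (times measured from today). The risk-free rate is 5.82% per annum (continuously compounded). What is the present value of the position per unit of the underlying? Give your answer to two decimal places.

PV(remaining dividends) I = 2.74·e^(−0.0582·5/12) = 2.6744
Current forward F = (S − I)·e^(rT) = (684.64 − 2.6744)·e^(0.0582·7/12) = 681.9656 × 1.034533 = 705.5159
Value (long) = (F − K)·e^(−rT) = (705.5159 − 718.34) × 0.966620 = -12.3960
Value = -S$12.40

-S$12.40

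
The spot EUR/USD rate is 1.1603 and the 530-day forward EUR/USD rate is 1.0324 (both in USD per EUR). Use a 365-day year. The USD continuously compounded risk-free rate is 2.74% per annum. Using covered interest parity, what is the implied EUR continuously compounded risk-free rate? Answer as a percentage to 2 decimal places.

10.78%

F = S·e^((r_USD − r_EUR)T) ⇒ r_EUR = r_USD − ln(F/S)/T
ln(1.0324/1.1603) = -0.116792; /(530/365) = -0.080432
r_EUR = 0.0274 + 0.080432 = 0.107832
r_EUR = 10.78%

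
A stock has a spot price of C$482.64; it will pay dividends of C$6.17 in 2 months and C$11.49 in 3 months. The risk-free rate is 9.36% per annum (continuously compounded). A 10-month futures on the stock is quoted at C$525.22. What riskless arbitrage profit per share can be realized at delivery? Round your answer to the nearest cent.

C$22.13 per share

PV(dividends) I = 6.17·e^(−0.0936·2/12) + 11.49·e^(−0.0936·3/12) = 17.2988
Fair futures F* = (S − I)·e^(rT) = (482.64 − 17.2988)·e^0.078000 = 465.3412 × 1.081123 = 503.0911
Market C$525.22 > fair 503.0911: forward overpriced → cash-and-carry (borrow at r, buy the stock and collect the dividends, short the forward).
Profit at T = |F_mkt − F*| = |525.22 − 503.0911| = C$22.13 per share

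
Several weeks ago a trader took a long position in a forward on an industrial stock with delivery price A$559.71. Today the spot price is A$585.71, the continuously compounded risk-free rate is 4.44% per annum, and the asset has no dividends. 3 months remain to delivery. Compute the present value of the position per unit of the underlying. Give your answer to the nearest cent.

A$32.18

Current fair forward for the remaining 3 months: F = S·e^(r·T), r = 0.0444
F = 585.71 · e^(0.0444 × 3/12) = 585.71 × 1.011162 = 592.2477
Value of long forward = (F − K)·e^(−rT) = (592.2477 − 559.71) · e^(−0.0444·3/12)
= 32.5377 × 0.988961 = 32.18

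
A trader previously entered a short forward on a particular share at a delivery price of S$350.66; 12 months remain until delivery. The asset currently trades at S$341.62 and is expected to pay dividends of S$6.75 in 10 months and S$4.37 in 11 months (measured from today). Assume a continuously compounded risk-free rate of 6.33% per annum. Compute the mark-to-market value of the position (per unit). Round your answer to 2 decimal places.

-S$1.94

PV(remaining dividends) I = 6.75·e^(−0.0633·10/12) + 4.37·e^(−0.0633·11/12) = 10.5268
Current forward F = (S − I)·e^(rT) = (341.62 − 10.5268)·e^(0.0633·12/12) = 331.0932 × 1.065346 = 352.7288
Value (long) = (F − K)·e^(−rT) = (352.7288 − 350.66) × 0.938662 = 1.9419
Short position value = −(long value) = -S$1.94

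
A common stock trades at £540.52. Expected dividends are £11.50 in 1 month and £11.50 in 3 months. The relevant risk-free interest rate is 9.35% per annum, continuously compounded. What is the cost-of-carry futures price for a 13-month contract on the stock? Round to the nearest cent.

£573.08

PV(dividends) I = 11.50·e^(−0.0935·1/12) + 11.50·e^(−0.0935·3/12)
I = 11.4107 + 11.2343 = 22.6450
F = (S − I)·e^(rT) = (540.52 − 22.6450) · e^(0.0935·13/12)
= 517.8750 · e^0.101292 = 517.8750 × 1.106600 = £573.08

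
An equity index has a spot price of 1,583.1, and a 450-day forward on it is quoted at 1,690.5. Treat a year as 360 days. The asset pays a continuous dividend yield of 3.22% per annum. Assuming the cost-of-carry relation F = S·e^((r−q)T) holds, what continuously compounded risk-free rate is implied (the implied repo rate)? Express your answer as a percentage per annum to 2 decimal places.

From F = S·e^((r−q)T): (r − q) = ln(F/S)/T
ln(1690.5/1583.1) = ln(1.067842) = 0.065640
(r − q) = 0.065640 / (450/360) = 0.052512
r = ln(F/S)/T + q = 0.052512 + 0.0322 = 0.084712
r = 8.47%

8.47%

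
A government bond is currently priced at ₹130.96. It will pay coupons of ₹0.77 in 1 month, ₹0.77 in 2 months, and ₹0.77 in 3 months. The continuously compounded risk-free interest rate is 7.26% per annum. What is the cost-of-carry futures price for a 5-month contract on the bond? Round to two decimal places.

PV(coupons) I = 0.77·e^(−0.0726·1/12) + 0.77·e^(−0.0726·2/12) + 0.77·e^(−0.0726·3/12)
I = 0.7654 + 0.7607 + 0.7562 = 2.2823
F = (S − I)·e^(rT) = (130.96 − 2.2823) · e^(0.0726·5/12)
= 128.6777 · e^0.030250 = 128.6777 × 1.030712 = ₹132.63

₹132.63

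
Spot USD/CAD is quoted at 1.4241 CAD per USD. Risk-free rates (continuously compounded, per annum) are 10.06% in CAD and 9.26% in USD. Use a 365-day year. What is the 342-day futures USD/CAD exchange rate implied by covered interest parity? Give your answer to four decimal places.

F = S·e^((r_CAD − r_USD)T) = 1.4241 · e^((0.1006 − 0.0926) × 342/365)
= 1.4241 · e^0.007496 = 1.4241 × 1.007524
F = 1.4348 CAD per USD

1.4348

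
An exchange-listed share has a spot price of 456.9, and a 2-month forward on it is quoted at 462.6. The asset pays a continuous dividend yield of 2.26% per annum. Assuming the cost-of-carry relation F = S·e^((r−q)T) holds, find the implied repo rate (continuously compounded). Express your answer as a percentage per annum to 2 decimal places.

From F = S·e^((r−q)T): (r − q) = ln(F/S)/T
ln(462.6/456.9) = ln(1.012475) = 0.012398
(r − q) = 0.012398 / (2/12) = 0.074388
r = ln(F/S)/T + q = 0.074388 + 0.0226 = 0.096988
r = 9.70%

9.70%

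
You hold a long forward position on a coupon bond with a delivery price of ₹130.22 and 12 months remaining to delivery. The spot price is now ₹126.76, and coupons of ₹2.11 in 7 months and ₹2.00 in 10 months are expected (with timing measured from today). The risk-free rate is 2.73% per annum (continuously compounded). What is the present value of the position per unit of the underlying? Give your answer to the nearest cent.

PV(remaining coupons) I = 2.11·e^(−0.0273·7/12) + 2.00·e^(−0.0273·10/12) = 4.0317
Current forward F = (S − I)·e^(rT) = (126.76 − 4.0317)·e^(0.0273·12/12) = 122.7283 × 1.027676 = 126.1249
Value (long) = (F − K)·e^(−rT) = (126.1249 − 130.22) × 0.973069 = -3.9848
Value = -₹3.98

-₹3.98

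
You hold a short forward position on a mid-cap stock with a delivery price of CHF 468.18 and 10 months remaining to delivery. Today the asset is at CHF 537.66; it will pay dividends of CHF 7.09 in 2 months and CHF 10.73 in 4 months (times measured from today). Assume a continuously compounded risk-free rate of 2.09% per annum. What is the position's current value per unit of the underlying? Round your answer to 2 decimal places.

-CHF 59.84

PV(remaining dividends) I = 7.09·e^(−0.0209·2/12) + 10.73·e^(−0.0209·4/12) = 17.7209
Current forward F = (S − I)·e^(rT) = (537.66 − 17.7209)·e^(0.0209·10/12) = 519.9391 × 1.017569 = 529.0739
Value (long) = (F − K)·e^(−rT) = (529.0739 − 468.18) × 0.982734 = 59.8425
Short position value = −(long value) = -CHF 59.84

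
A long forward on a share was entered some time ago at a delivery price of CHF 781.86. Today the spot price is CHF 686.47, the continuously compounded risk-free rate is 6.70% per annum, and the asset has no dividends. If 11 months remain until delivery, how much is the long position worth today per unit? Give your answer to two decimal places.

Current fair forward for the remaining 11 months: F = S·e^(r·T), r = 0.0670
F = 686.47 · e^(0.0670 × 11/12) = 686.47 × 1.063342 = 729.9524
Value of long forward = (F − K)·e^(−rT) = (729.9524 − 781.86) · e^(−0.0670·11/12)
= -51.9076 × 0.940431 = -48.82

-CHF 48.82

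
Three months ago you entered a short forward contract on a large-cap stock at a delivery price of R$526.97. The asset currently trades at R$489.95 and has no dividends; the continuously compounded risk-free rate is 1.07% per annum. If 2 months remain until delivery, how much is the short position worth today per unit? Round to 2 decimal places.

Current fair forward for the remaining 2 months: F = S·e^(r·T), r = 0.0107
F = 489.95 · e^(0.0107 × 2/12) = 489.95 × 1.001785 = 490.8246
Value of long forward = (F − K)·e^(−rT) = (490.8246 − 526.97) · e^(−0.0107·2/12)
= -36.1454 × 0.998218 = -36.08
Short position value = −(long value) = R$36.08

R$36.08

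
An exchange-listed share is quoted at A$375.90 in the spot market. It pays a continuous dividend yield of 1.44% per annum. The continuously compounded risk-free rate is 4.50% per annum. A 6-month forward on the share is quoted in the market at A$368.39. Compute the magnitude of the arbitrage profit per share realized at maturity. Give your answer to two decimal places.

A$13.31 per share

Fair forward: F* = S·e^(carry·T), with carry = (r − q) = 0.0450 − 0.0144 = 0.0306
F* = 375.90 · e^(0.0306 × 6/12) = 375.90 · e^0.015300 = 375.90 × 1.015418 = A$381.6956
Market A$368.39 < fair A$381.6956: forward underpriced → reverse cash-and-carry (short spot, go long the forward).
At maturity, profit = |F_mkt − F*| = |368.39 − 381.6956| = A$13.31 per share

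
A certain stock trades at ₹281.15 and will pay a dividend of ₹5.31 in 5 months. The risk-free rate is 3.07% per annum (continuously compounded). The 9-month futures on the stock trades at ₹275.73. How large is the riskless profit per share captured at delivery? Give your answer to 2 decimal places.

₹6.60 per share

PV(dividends) I = 5.31·e^(−0.0307·5/12) = 5.2425
Fair futures F* = (S − I)·e^(rT) = (281.15 − 5.2425)·e^0.023025 = 275.9075 × 1.023292 = 282.3339
Market ₹275.73 < fair 282.3339: forward underpriced → reverse cash-and-carry (short the stock, invest proceeds at r, pay the dividends, go long the forward).
Profit at T = |F_mkt − F*| = |275.73 − 282.3339| = ₹6.60 per share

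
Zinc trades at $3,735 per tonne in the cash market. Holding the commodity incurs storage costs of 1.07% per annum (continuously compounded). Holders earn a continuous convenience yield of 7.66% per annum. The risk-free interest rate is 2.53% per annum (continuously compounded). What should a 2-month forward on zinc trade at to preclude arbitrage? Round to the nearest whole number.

Net carry = r + u − y = 0.0253 + 0.0107 − 0.0766 = -0.0406
F = S·e^((r+u−y)T) = 3735 · e^(-0.0406 × 2/12) = 3735 · e^-0.006767
= 3735 × 0.993256 = $3,710 per tonne

$3,710 per tonne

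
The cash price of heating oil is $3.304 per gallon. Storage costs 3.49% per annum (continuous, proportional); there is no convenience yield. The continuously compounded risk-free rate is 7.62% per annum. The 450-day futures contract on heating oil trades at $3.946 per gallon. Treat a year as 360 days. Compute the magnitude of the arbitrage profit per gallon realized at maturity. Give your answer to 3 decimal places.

$0.150 per gallon

Fair futures: F* = S·e^(carry·T), with carry = (r + u) = 0.0762 + 0.0349 = 0.1111
F* = 3.304 · e^(0.1111 × 450/360) = 3.304 · e^0.138875 = 3.304 × 1.148980 = $3.7962
Market $3.946 > fair $3.7962: forward overpriced → cash-and-carry (buy spot, short the forward).
At maturity, profit = |F_mkt − F*| = |3.946 − 3.7962| = $0.150 per gallon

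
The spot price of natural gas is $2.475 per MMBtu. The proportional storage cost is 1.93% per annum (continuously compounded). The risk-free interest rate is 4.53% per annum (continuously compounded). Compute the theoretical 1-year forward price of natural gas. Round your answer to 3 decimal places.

$2.640 per MMBtu

Net carry = r + u − y = 0.0453 + 0.0193 − 0.0000 = 0.0646
F = S·e^((r+u−y)T) = 2.475 · e^(0.0646 × 12/12) = 2.475 · e^0.064600
= 2.475 × 1.066732 = $2.640 per MMBtu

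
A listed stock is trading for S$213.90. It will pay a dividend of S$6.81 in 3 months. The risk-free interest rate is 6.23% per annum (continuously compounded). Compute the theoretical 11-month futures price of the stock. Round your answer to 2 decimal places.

PV(dividends) I = 6.81·e^(−0.0623·3/12)
I = 6.7048
F = (S − I)·e^(rT) = (213.90 − 6.7048) · e^(0.0623·11/12)
= 207.1952 · e^0.057108 = 207.1952 × 1.058770 = S$219.37

S$219.37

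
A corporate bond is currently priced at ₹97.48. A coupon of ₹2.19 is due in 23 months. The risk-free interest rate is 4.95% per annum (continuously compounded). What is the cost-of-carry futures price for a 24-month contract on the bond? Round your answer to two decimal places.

₹105.43

PV(coupons) I = 2.19·e^(−0.0495·23/12)
I = 1.9918
F = (S − I)·e^(rT) = (97.48 − 1.9918) · e^(0.0495·24/12)
= 95.4882 · e^0.099000 = 95.4882 × 1.104066 = ₹105.43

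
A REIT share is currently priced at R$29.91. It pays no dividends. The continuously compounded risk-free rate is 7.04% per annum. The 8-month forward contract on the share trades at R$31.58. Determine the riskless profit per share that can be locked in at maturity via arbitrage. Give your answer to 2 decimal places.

Fair forward: F* = S·e^(carry·T), with carry = r = 0.0704
F* = 29.91 · e^(0.0704 × 8/12) = 29.91 · e^0.046933 = 29.91 × 1.048052 = R$31.3472
Market R$31.58 > fair R$31.3472: forward overpriced → cash-and-carry (buy spot, short the forward).
At maturity, profit = |F_mkt − F*| = |31.58 − 31.3472| = R$0.23 per share

R$0.23 per share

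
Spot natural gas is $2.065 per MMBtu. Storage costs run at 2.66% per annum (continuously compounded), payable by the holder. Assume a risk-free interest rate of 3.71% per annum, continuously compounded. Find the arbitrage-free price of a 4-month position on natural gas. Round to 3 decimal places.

$2.109 per MMBtu

Net carry = r + u − y = 0.0371 + 0.0266 − 0.0000 = 0.0637
F = S·e^((r+u−y)T) = 2.065 · e^(0.0637 × 4/12) = 2.065 · e^0.021233
= 2.065 × 1.021460 = $2.109 per MMBtu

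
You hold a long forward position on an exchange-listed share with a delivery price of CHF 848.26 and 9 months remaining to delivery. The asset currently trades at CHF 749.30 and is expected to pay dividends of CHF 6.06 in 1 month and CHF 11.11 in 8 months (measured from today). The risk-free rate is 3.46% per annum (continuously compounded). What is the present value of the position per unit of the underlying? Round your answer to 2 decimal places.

-CHF 94.13

PV(remaining dividends) I = 6.06·e^(−0.0346·1/12) + 11.11·e^(−0.0346·8/12) = 16.8992
Current forward F = (S − I)·e^(rT) = (749.30 − 16.8992)·e^(0.0346·9/12) = 732.4008 × 1.026290 = 751.6556
Value (long) = (F − K)·e^(−rT) = (751.6556 − 848.26) × 0.974384 = -94.1298
Value = -CHF 94.13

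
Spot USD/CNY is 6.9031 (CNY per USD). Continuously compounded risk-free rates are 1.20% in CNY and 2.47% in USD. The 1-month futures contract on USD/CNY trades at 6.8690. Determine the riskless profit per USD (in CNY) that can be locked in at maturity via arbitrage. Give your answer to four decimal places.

Fair futures: F* = S·e^(carry·T), with carry = (r_CNY − r_USD) = 0.0120 − 0.0247 = -0.0127
F* = 6.9031 · e^(-0.0127 × 1/12) = 6.9031 · e^-0.001058 = 6.9031 × 0.998943 = 6.8958
Market 6.8690 < fair 6.8958: forward underpriced → reverse cash-and-carry (short spot, go long the forward).
At maturity, profit = |F_mkt − F*| = |6.8690 − 6.8958| = 0.0268 per USD (in CNY)

0.0268 per USD (in CNY)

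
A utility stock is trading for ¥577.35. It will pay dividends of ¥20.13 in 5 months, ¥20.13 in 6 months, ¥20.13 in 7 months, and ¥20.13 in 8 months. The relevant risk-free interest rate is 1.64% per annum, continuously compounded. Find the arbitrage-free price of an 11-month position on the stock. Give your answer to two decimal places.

PV(dividends) I = 20.13·e^(−0.0164·5/12) + 20.13·e^(−0.0164·6/12) + 20.13·e^(−0.0164·7/12) + 20.13·e^(−0.0164·8/12)
I = 19.9929 + 19.9656 + 19.9383 + 19.9111 = 79.8079
F = (S − I)·e^(rT) = (577.35 − 79.8079) · e^(0.0164·11/12)
= 497.5421 · e^0.015033 = 497.5421 × 1.015147 = ¥505.08

¥505.08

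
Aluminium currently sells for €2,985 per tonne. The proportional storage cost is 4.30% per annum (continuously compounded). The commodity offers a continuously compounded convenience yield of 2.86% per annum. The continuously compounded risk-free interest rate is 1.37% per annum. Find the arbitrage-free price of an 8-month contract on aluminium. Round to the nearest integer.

€3,041 per tonne

Net carry = r + u − y = 0.0137 + 0.0430 − 0.0286 = 0.0281
F = S·e^((r+u−y)T) = 2985 · e^(0.0281 × 8/12) = 2985 · e^0.018733
= 2985 × 1.018910 = €3,041 per tonne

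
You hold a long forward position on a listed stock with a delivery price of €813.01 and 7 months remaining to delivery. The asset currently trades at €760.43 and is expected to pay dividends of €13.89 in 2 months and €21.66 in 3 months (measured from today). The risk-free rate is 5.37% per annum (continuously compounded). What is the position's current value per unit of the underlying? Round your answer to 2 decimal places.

PV(remaining dividends) I = 13.89·e^(−0.0537·2/12) + 21.66·e^(−0.0537·3/12) = 35.1374
Current forward F = (S − I)·e^(rT) = (760.43 − 35.1374)·e^(0.0537·7/12) = 725.2926 × 1.031821 = 748.3721
Value (long) = (F − K)·e^(−rT) = (748.3721 − 813.01) × 0.969161 = -62.6445
Value = -€62.64

-€62.64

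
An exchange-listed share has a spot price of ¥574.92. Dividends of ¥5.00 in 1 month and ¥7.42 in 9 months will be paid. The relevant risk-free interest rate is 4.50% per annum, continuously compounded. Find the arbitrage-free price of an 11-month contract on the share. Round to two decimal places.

¥586.46

PV(dividends) I = 5.00·e^(−0.0450·1/12) + 7.42·e^(−0.0450·9/12)
I = 4.9813 + 7.1738 = 12.1551
F = (S − I)·e^(rT) = (574.92 − 12.1551) · e^(0.0450·11/12)
= 562.7649 · e^0.041250 = 562.7649 × 1.042113 = ¥586.46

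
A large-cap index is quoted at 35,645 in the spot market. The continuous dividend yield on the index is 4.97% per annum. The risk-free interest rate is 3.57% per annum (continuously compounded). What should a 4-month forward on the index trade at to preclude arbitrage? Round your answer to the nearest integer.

F = S·e^((r − q)T) = 35645 · e^((0.0357 − 0.0497) × 4/12)
= 35645 · e^-0.004667 = 35645 × 0.995344
F = 35,479

35,479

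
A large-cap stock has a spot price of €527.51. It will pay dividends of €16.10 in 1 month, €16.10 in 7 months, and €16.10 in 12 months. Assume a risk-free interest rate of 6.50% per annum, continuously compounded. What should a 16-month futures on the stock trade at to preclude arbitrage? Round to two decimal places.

€524.45

PV(dividends) I = 16.10·e^(−0.0650·1/12) + 16.10·e^(−0.0650·7/12) + 16.10·e^(−0.0650·12/12)
I = 16.0130 + 15.5010 + 15.0868 = 46.6008
F = (S − I)·e^(rT) = (527.51 − 46.6008) · e^(0.0650·16/12)
= 480.9092 · e^0.086667 = 480.9092 × 1.090533 = €524.45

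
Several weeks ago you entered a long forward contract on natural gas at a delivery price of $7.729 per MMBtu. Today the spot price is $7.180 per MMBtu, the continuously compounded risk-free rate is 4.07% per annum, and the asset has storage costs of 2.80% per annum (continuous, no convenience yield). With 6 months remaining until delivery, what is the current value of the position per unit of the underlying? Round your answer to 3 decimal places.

Current fair forward for the remaining 6 months: F = S·e^((r + u)·T), (r + u) = 0.0407 + 0.0280 = 0.0687
F = 7.180 · e^(0.0687 × 6/12) = 7.180 × 1.034947 = 7.4309
Value of long forward = (F − K)·e^(−rT) = (7.4309 − 7.729) · e^(−0.0407·6/12)
= -0.2981 × 0.979856 = -0.292

-$0.292 per MMBtu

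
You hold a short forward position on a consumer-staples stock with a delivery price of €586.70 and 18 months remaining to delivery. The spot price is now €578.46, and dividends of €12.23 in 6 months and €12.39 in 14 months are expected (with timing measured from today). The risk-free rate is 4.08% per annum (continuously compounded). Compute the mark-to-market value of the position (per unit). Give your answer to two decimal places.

-€2.79

PV(remaining dividends) I = 12.23·e^(−0.0408·6/12) + 12.39·e^(−0.0408·14/12) = 23.7971
Current forward F = (S − I)·e^(rT) = (578.46 − 23.7971)·e^(0.0408·18/12) = 554.6629 × 1.063112 = 589.6688
Value (long) = (F − K)·e^(−rT) = (589.6688 − 586.70) × 0.940635 = 2.7926
Short position value = −(long value) = -€2.79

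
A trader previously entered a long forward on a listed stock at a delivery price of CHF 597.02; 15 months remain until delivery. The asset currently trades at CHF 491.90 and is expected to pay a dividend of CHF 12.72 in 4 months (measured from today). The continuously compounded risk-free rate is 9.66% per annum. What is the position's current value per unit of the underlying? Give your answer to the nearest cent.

PV(remaining dividends) I = 12.72·e^(−0.0966·4/12) = 12.3169
Current forward F = (S − I)·e^(rT) = (491.90 − 12.3169)·e^(0.0966·15/12) = 479.5831 × 1.128343 = 541.1342
Value (long) = (F − K)·e^(−rT) = (541.1342 − 597.02) × 0.886255 = -49.5291
Value = -CHF 49.53

-CHF 49.53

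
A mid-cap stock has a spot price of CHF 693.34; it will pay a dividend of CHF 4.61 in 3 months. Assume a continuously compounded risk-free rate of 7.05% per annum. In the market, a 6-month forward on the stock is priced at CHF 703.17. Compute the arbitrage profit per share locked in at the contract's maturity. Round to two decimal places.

CHF 10.35 per share

PV(dividends) I = 4.61·e^(−0.0705·3/12) = 4.5295
Fair forward F* = (S − I)·e^(rT) = (693.34 − 4.5295)·e^0.035250 = 688.8105 × 1.035879 = 713.5243
Market CHF 703.17 < fair 713.5243: forward underpriced → reverse cash-and-carry (short the stock, invest proceeds at r, pay the dividends, go long the forward).
Profit at T = |F_mkt − F*| = |703.17 − 713.5243| = CHF 10.35 per share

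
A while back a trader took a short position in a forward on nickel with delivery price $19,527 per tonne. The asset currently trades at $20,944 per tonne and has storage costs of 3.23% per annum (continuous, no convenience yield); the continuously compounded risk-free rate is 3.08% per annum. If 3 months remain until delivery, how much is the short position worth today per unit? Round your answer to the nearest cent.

Current fair forward for the remaining 3 months: F = S·e^((r + u)·T), (r + u) = 0.0308 + 0.0323 = 0.0631
F = 20944 · e^(0.0631 × 3/12) = 20944 × 1.01590008 = 21277.0113
Value of long forward = (F − K)·e^(−rT) = (21277.0113 − 19527) · e^(−0.0308·3/12)
= 1750.0113 × 0.99232957 = 1736.59
Short position value = −(long value) = -$1736.59

-$1736.59 per tonne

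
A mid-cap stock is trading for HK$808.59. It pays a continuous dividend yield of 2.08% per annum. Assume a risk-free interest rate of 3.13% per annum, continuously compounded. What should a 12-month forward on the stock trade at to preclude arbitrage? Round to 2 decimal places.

F = S·e^((r − q)T) = 808.59 · e^((0.0313 − 0.0208) × 12/12)
= 808.59 · e^0.010500 = 808.59 × 1.010555
F = HK$817.12

HK$817.12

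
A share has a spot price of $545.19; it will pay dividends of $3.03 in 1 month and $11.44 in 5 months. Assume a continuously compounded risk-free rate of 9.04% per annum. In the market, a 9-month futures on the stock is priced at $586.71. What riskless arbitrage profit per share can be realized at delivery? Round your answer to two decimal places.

$18.28 per share

PV(dividends) I = 3.03·e^(−0.0904·1/12) + 11.44·e^(−0.0904·5/12) = 14.0244
Fair futures F* = (S − I)·e^(rT) = (545.19 − 14.0244)·e^0.067800 = 531.1656 × 1.070151 = 568.4274
Market $586.71 > fair 568.4274: forward overpriced → cash-and-carry (borrow at r, buy the stock and collect the dividends, short the forward).
Profit at T = |F_mkt − F*| = |586.71 − 568.4274| = $18.28 per share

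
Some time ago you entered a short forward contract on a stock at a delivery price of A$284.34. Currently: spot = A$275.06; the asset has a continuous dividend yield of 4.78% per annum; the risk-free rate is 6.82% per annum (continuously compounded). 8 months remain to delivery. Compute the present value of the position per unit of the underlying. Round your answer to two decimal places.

A$5.27

Current fair forward for the remaining 8 months: F = S·e^((r − q)·T), (r − q) = 0.0682 − 0.0478 = 0.0204
F = 275.06 · e^(0.0204 × 8/12) = 275.06 × 1.013693 = 278.8264
Value of long forward = (F − K)·e^(−rT) = (278.8264 − 284.34) · e^(−0.0682·8/12)
= -5.5136 × 0.955551 = -5.27
Short position value = −(long value) = A$5.27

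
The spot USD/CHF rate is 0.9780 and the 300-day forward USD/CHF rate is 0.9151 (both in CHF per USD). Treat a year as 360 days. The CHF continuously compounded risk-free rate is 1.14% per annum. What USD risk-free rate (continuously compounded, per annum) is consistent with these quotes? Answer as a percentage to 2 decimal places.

9.12%

F = S·e^((r_CHF − r_USD)T) ⇒ r_USD = r_CHF − ln(F/S)/T
ln(0.9151/0.9780) = -0.066476; /(300/360) = -0.079771
r_USD = 0.0114 + 0.079771 = 0.091171
r_USD = 9.12%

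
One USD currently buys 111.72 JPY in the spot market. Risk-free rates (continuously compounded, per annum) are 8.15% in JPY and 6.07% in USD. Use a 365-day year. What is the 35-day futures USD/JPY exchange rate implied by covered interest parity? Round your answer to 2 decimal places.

111.94

F = S·e^((r_JPY − r_USD)T) = 111.72 · e^((0.0815 − 0.0607) × 35/365)
= 111.72 · e^0.001995 = 111.72 × 1.001997
F = 111.94 JPY per USD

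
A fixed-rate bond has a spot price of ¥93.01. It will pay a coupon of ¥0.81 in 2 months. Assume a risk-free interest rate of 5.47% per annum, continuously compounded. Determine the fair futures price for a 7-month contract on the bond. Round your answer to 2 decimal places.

PV(coupons) I = 0.81·e^(−0.0547·2/12)
I = 0.8026
F = (S − I)·e^(rT) = (93.01 − 0.8026) · e^(0.0547·7/12)
= 92.2074 · e^0.031908 = 92.2074 × 1.032423 = ¥95.20

¥95.20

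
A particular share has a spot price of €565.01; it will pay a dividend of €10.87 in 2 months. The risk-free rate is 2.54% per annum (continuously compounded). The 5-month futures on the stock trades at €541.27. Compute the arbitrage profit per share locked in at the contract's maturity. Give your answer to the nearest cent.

€18.81 per share

PV(dividends) I = 10.87·e^(−0.0254·2/12) = 10.8241
Fair futures F* = (S − I)·e^(rT) = (565.01 − 10.8241)·e^0.010583 = 554.1859 × 1.010639 = 560.0819
Market €541.27 < fair 560.0819: forward underpriced → reverse cash-and-carry (short the stock, invest proceeds at r, pay the dividends, go long the forward).
Profit at T = |F_mkt − F*| = |541.27 − 560.0819| = €18.81 per share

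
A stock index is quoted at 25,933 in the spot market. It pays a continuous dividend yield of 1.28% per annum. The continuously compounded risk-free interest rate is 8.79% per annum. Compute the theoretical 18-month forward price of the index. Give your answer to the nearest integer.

F = S·e^((r − q)T) = 25933 · e^((0.0879 − 0.0128) × 18/12)
= 25933 · e^0.112650 = 25933 × 1.119240
F = 29,025

29,025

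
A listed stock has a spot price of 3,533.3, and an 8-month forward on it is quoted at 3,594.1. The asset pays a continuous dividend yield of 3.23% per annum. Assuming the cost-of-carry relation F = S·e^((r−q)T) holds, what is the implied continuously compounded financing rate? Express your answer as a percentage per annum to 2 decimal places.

From F = S·e^((r−q)T): (r − q) = ln(F/S)/T
ln(3594.1/3533.3) = ln(1.017208) = 0.017062
(r − q) = 0.017062 / (8/12) = 0.025593
r = ln(F/S)/T + q = 0.025593 + 0.0323 = 0.057893
r = 5.79%

5.79%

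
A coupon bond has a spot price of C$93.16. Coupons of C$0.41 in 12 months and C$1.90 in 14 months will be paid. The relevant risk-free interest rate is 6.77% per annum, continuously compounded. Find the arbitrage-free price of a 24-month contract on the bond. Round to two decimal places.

C$104.22

PV(coupons) I = 0.41·e^(−0.0677·12/12) + 1.90·e^(−0.0677·14/12)
I = 0.3832 + 1.7557 = 2.1389
F = (S − I)·e^(rT) = (93.16 − 2.1389) · e^(0.0677·24/12)
= 91.0211 · e^0.135400 = 91.0211 × 1.144995 = C$104.22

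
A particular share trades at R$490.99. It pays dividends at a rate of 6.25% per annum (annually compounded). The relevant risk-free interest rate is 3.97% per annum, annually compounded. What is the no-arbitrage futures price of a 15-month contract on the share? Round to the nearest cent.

F = S · (1+r)^T / (1+q)^T
= 490.99 × 1.049869 / 1.078726 = 490.99 × 0.973249
F = R$477.86

R$477.86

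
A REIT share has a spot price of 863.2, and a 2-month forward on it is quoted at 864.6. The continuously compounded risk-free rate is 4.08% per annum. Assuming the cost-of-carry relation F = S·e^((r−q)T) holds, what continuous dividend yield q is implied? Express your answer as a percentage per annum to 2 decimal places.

From F = S·e^((r−q)T): (r − q) = ln(F/S)/T
ln(864.6/863.2) = ln(1.001622) = 0.001621
(r − q) = 0.001621 / (2/12) = 0.009726
q = r − ln(F/S)/T = 0.0408 − 0.009726 = 0.031074
q = 3.11%

3.11%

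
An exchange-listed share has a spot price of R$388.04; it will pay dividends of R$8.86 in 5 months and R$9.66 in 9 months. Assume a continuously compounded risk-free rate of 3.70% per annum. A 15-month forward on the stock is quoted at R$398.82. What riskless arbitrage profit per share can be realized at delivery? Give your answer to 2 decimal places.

R$11.39 per share

PV(dividends) I = 8.86·e^(−0.0370·5/12) + 9.66·e^(−0.0370·9/12) = 18.1201
Fair forward F* = (S − I)·e^(rT) = (388.04 − 18.1201)·e^0.046250 = 369.9199 × 1.047336 = 387.4304
Market R$398.82 > fair 387.4304: forward overpriced → cash-and-carry (borrow at r, buy the stock and collect the dividends, short the forward).
Profit at T = |F_mkt − F*| = |398.82 − 387.4304| = R$11.39 per share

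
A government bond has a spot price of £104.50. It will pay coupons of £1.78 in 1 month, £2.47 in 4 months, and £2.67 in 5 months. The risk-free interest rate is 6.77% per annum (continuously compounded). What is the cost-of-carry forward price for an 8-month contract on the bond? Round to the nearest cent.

£102.23

PV(coupons) I = 1.78·e^(−0.0677·1/12) + 2.47·e^(−0.0677·4/12) + 2.67·e^(−0.0677·5/12)
I = 1.7700 + 2.4149 + 2.5957 = 6.7806
F = (S − I)·e^(rT) = (104.50 − 6.7806) · e^(0.0677·8/12)
= 97.7194 · e^0.045133 = 97.7194 × 1.046167 = £102.23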